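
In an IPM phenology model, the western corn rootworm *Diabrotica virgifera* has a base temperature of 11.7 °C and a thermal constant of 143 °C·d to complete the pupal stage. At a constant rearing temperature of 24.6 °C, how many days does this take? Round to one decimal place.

11.1 days

Daily accumulation = 24.6 − 11.7 = 12.9 DD/day.
Duration = 143 / 12.9 = 11.085 ≈ 11.1 days.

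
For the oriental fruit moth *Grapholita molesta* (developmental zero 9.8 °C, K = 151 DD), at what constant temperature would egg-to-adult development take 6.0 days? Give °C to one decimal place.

35.0 °C

Required daily accumulation = 151 / 6.0 = 25.167 DD/day.
T = T_base + 25.167 = 9.8 + 25.167 = 34.967 ≈ 35.0 °C.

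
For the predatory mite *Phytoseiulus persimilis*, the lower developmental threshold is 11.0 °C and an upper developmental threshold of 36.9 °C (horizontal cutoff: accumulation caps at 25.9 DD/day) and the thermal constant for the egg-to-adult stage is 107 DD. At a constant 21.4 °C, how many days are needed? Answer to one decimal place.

10.3 days

Daily accumulation = 21.4 − 11.0 = 10.4 DD/day.
Duration = 107 / 10.4 = 10.288 ≈ 10.3 days.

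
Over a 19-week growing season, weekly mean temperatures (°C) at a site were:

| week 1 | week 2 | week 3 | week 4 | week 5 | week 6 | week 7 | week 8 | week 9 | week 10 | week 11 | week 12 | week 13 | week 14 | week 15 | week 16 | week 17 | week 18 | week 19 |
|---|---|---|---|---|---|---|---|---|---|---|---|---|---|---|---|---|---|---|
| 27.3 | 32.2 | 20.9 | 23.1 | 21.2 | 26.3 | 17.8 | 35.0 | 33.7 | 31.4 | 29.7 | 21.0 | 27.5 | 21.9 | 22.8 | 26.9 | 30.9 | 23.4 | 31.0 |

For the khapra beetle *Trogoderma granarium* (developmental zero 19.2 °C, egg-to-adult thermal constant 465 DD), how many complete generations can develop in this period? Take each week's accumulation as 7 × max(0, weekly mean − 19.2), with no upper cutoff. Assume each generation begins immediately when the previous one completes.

Weekly DD (7 × max(0, T̄ − 19.2)): 56.7, 91.0, 11.9, 27.3, 14.0, 49.7, 0.0, 110.6, 101.5, 85.4, 73.5, 12.6, 58.1, 18.9, 25.2, 53.9, 81.9, 29.4, 82.6.
Season total = 984.2 DD.
Complete generations = ⌊984.2 / 465⌋ = 2.

2 generations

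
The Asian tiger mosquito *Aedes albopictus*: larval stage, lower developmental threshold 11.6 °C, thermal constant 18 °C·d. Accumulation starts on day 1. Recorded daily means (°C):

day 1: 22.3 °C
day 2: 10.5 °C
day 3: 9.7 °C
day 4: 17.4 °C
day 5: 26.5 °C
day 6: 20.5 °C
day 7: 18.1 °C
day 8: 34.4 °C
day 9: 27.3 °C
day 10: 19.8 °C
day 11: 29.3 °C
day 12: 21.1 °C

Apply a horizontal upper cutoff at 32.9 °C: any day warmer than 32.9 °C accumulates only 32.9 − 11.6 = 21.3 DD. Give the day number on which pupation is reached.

Daily DD above 11.6 °C (capped at 21.3): 10.7, 0.0, 0.0, 5.8, 14.9, 8.9, 6.5, 21.3, 15.7, 8.2, 17.7, 9.5.
Cumulative: 10.7, 10.7, 10.7, 16.5, 31.4, 40.3, 46.8, 68.1, 83.8, 92.0, 109.7, 119.2.
The total first reaches 18 DD on day 5.

day 5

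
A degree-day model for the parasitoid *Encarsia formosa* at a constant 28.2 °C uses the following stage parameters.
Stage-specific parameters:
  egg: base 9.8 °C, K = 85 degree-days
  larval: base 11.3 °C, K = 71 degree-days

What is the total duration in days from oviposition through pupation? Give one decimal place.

8.8 days

egg: 85 / (28.2 − 9.8) = 85 / 18.4 = 4.620 d.
larval: 71 / (28.2 − 11.3) = 71 / 16.9 = 4.201 d.
Sum = 8.821 ≈ 8.8 days.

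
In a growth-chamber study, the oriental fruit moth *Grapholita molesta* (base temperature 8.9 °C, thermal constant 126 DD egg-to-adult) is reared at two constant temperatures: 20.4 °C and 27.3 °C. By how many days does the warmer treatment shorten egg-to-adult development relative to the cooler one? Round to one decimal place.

4.1 days

At 20.4 °C: 126 / (20.4 − 8.9) = 126 / 11.5 = 10.957 d.
At 27.3 °C: 126 / (27.3 − 8.9) = 126 / 18.4 = 6.848 d.
Difference = |10.957 − 6.848| = 4.109 ≈ 4.1 days.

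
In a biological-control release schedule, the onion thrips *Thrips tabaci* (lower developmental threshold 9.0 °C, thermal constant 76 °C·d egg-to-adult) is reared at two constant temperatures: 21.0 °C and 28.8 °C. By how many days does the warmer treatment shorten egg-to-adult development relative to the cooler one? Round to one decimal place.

2.5 days

At 21.0 °C: 76 / (21.0 − 9.0) = 76 / 12.0 = 6.333 d.
At 28.8 °C: 76 / (28.8 − 9.0) = 76 / 19.8 = 3.838 d.
Difference = |6.333 − 3.838| = 2.495 ≈ 2.5 days.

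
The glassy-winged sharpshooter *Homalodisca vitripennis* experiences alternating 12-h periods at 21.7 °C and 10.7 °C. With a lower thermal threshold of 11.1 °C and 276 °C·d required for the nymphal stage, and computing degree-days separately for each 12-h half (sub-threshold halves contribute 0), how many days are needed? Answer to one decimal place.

Day half: max(0, 21.7 − 11.1) × 0.5 = 10.6 × 0.5 = 5.30 DD.
Night half: max(0, 10.7 − 11.1) × 0.5 = 0.0 × 0.5 = 0.00 DD.
Per 24 h: 5.30 DD/day.
Duration = 276 / 5.30 = 52.075 ≈ 52.1 days.

52.1 days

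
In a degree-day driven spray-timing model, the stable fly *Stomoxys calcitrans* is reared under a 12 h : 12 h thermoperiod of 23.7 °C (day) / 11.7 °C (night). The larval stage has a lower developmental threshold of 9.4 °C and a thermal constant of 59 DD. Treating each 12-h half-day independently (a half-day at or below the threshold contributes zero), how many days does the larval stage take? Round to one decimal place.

7.1 days

Day half: max(0, 23.7 − 9.4) × 0.5 = 14.3 × 0.5 = 7.15 DD.
Night half: max(0, 11.7 − 9.4) × 0.5 = 2.3 × 0.5 = 1.15 DD.
Per 24 h: 8.30 DD/day.
Duration = 59 / 8.30 = 7.108 ≈ 7.1 days.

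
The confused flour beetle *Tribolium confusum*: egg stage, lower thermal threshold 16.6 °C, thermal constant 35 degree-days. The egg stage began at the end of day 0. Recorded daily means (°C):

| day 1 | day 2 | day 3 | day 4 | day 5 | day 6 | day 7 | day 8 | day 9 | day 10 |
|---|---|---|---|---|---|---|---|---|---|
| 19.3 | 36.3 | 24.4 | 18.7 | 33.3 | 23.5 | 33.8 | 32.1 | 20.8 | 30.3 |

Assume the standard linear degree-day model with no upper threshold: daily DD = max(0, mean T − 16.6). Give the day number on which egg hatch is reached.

Daily DD above 16.6 °C: 2.7, 19.7, 7.8, 2.1, 16.7, 6.9, 17.2, 15.5, 4.2, 13.7.
Cumulative: 2.7, 22.4, 30.2, 32.3, 49.0, 55.9, 73.1, 88.6, 92.8, 106.5.
The total first reaches 35 DD on day 5.

day 5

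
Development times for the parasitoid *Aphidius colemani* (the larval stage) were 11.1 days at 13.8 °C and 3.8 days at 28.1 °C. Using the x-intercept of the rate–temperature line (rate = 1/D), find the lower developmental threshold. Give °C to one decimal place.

6.4 °C

Under the model K = D·(T − T_b), so D₁·(T₁ − T_b) = D₂·(T₂ − T_b).
11.1·(13.8 − T_b) = 3.8·(28.1 − T_b)
T_b = (11.1·13.8 − 3.8·28.1) / (11.1 − 3.8) = 46.40 / 7.3 = 6.356 °C ≈ 6.4 °C.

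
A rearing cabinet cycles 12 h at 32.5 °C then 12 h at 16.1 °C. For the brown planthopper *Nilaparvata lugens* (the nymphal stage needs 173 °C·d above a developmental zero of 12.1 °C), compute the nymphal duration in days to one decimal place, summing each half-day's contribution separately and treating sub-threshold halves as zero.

14.2 days

Day half: max(0, 32.5 − 12.1) × 0.5 = 20.4 × 0.5 = 10.20 DD.
Night half: max(0, 16.1 − 12.1) × 0.5 = 4.0 × 0.5 = 2.00 DD.
Per 24 h: 12.20 DD/day.
Duration = 173 / 12.20 = 14.180 ≈ 14.2 days.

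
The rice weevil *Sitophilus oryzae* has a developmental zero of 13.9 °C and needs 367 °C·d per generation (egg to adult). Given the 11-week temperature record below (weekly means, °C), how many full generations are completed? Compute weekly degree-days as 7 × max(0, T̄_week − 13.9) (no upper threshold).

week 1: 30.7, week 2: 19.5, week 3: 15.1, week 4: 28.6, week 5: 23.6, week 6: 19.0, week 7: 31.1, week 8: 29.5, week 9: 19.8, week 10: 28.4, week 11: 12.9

2 generations

Weekly DD (7 × max(0, T̄ − 13.9)): 117.6, 39.2, 8.4, 102.9, 67.9, 35.7, 120.4, 109.2, 41.3, 101.5, 0.0.
Season total = 744.1 DD.
Complete generations = ⌊744.1 / 367⌋ = 2.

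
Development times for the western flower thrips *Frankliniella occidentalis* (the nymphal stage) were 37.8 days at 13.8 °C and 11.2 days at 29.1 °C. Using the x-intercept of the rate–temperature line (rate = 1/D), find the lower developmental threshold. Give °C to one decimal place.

7.4 °C

Equal thermal constants: D₁(T₁ − T_b) = D₂(T₂ − T_b).
37.8·(13.8 − T_b) = 11.2·(29.1 − T_b)
T_b = (37.8·13.8 − 11.2·29.1) / (37.8 − 11.2) = 195.72 / 26.6 = 7.358 °C ≈ 7.4 °C.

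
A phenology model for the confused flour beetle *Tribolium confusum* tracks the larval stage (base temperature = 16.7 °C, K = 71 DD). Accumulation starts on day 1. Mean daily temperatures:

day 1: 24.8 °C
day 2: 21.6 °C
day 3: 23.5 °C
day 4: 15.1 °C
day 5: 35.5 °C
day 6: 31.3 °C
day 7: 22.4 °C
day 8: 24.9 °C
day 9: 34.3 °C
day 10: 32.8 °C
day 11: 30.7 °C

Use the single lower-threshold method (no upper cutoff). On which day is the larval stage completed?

day 9

Daily DD above 16.7 °C: 8.1, 4.9, 6.8, 0.0, 18.8, 14.6, 5.7, 8.2, 17.6, 16.1, 14.0.
Cumulative: 8.1, 13.0, 19.8, 19.8, 38.6, 53.2, 58.9, 67.1, 84.7, 100.8, 114.8.
The total first reaches 71 DD on day 9.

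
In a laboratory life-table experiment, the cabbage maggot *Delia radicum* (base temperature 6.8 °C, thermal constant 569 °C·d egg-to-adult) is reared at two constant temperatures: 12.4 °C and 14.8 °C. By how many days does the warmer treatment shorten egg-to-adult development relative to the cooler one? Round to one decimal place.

At 12.4 °C: 569 / (12.4 − 6.8) = 569 / 5.6 = 101.607 d.
At 14.8 °C: 569 / (14.8 − 6.8) = 569 / 8.0 = 71.125 d.
Difference = |101.607 − 71.125| = 30.482 ≈ 30.5 days.

30.5 days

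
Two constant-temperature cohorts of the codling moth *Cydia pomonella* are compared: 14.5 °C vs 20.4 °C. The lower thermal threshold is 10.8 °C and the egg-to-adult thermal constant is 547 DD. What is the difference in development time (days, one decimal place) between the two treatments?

At 14.5 °C: 547 / (14.5 − 10.8) = 547 / 3.7 = 147.838 d.
At 20.4 °C: 547 / (20.4 − 10.8) = 547 / 9.6 = 56.979 d.
Difference = |147.838 − 56.979| = 90.859 ≈ 90.9 days.

90.9 days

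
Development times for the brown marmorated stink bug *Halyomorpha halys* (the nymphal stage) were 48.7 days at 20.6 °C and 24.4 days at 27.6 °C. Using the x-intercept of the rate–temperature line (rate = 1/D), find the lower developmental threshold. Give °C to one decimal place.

Under the model K = D·(T − T_b), so D₁·(T₁ − T_b) = D₂·(T₂ − T_b).
48.7·(20.6 − T_b) = 24.4·(27.6 − T_b)
T_b = (48.7·20.6 − 24.4·27.6) / (48.7 − 24.4) = 329.78 / 24.3 = 13.571 °C ≈ 13.6 °C.

13.6 °C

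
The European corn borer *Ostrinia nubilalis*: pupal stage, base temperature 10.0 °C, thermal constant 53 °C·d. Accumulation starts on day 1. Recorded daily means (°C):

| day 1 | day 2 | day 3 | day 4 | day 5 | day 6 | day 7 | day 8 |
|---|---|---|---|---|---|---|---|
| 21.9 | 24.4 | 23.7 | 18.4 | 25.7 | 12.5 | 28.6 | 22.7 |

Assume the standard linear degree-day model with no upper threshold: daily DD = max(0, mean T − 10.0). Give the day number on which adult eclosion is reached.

Daily DD above 10.0 °C: 11.9, 14.4, 13.7, 8.4, 15.7, 2.5, 18.6, 12.7.
Cumulative: 11.9, 26.3, 40.0, 48.4, 64.1, 66.6, 85.2, 97.9.
The total first reaches 53 DD on day 5.

day 5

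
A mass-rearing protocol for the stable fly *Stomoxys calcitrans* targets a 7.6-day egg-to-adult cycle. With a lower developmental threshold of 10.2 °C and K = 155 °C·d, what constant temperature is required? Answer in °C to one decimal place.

30.6 °C

Required daily accumulation = 155 / 7.6 = 20.395 DD/day.
T = T_base + 20.395 = 10.2 + 20.395 = 30.595 ≈ 30.6 °C.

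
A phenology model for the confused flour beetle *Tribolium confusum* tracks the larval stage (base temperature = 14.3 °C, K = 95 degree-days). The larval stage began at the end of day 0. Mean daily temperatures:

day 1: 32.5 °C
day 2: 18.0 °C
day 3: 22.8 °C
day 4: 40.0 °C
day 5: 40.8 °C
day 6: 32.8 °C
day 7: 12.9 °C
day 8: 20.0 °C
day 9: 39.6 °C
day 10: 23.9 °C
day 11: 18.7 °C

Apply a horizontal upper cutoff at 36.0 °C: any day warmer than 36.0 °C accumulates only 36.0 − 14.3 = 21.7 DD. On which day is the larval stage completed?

Daily DD above 14.3 °C (capped at 21.7): 18.2, 3.7, 8.5, 21.7, 21.7, 18.5, 0.0, 5.7, 21.7, 9.6, 4.4.
Cumulative: 18.2, 21.9, 30.4, 52.1, 73.8, 92.3, 92.3, 98.0, 119.7, 129.3, 133.7.
The total first reaches 95 DD on day 8.

day 8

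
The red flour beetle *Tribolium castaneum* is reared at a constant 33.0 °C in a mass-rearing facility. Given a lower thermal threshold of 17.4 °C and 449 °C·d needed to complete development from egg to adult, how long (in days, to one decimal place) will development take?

Daily accumulation = 33.0 − 17.4 = 15.6 DD/day.
Duration = 449 / 15.6 = 28.782 ≈ 28.8 days.

28.8 days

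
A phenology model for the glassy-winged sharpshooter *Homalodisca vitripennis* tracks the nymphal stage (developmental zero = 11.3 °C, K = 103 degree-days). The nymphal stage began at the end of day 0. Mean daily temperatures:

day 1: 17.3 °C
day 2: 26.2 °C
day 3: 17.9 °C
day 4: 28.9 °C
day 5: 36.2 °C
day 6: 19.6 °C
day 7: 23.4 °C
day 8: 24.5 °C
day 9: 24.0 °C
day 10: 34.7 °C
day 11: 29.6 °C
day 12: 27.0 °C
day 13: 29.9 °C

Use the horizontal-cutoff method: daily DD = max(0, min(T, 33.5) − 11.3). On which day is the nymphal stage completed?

Daily DD above 11.3 °C (capped at 22.2): 6.0, 14.9, 6.6, 17.6, 22.2, 8.3, 12.1, 13.2, 12.7, 22.2, 18.3, 15.7, 18.6.
Cumulative: 6.0, 20.9, 27.5, 45.1, 67.3, 75.6, 87.7, 100.9, 113.6, 135.8, 154.1, 169.8, 188.4.
The total first reaches 103 DD on day 9.

day 9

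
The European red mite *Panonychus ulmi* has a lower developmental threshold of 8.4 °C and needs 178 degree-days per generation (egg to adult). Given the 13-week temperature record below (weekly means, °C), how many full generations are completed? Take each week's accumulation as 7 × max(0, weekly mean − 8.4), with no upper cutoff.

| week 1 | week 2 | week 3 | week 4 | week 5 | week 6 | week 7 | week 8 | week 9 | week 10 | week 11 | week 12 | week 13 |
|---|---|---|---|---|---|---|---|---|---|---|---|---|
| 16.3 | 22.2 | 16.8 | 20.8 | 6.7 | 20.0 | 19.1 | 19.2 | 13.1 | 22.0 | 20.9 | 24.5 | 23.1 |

5 generations

Weekly DD (7 × max(0, T̄ − 8.4)): 55.3, 96.6, 58.8, 86.8, 0.0, 81.2, 74.9, 75.6, 32.9, 95.2, 87.5, 112.7, 102.9.
Season total = 960.4 DD.
Complete generations = ⌊960.4 / 178⌋ = 5.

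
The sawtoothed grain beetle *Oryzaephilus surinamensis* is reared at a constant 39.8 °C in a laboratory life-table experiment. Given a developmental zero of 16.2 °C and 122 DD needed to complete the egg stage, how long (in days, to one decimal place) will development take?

Daily accumulation = 39.8 − 16.2 = 23.6 DD/day.
Duration = 122 / 23.6 = 5.169 ≈ 5.2 days.

5.2 days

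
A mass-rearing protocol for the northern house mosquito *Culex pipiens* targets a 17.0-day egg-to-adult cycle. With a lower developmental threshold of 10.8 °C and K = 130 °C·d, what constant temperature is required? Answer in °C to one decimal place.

18.4 °C

Required daily accumulation = 130 / 17.0 = 7.647 DD/day.
T = T_base + 7.647 = 10.8 + 7.647 = 18.447 ≈ 18.4 °C.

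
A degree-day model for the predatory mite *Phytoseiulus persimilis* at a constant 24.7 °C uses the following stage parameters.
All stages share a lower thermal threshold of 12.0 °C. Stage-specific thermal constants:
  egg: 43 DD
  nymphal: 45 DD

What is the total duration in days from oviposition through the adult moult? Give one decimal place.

Daily accumulation at 24.7 °C = 24.7 − 12.0 = 12.7 DD/day.
Total K = 43 + 45 = 88 DD.
Total duration = 88 / 12.7 = 6.929 ≈ 6.9 days.

6.9 days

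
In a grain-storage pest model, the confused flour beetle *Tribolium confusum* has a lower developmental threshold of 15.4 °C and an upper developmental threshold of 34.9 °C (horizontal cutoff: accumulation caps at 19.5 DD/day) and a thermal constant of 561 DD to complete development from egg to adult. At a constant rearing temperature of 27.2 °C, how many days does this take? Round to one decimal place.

Daily accumulation = 27.2 − 15.4 = 11.8 DD/day.
Duration = 561 / 11.8 = 47.542 ≈ 47.5 days.

47.5 days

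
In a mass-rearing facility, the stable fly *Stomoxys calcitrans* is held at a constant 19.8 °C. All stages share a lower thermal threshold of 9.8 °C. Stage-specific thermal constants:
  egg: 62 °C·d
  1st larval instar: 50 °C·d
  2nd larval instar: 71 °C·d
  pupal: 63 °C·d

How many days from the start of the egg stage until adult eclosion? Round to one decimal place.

Daily accumulation at 19.8 °C = 19.8 − 9.8 = 10.0 DD/day.
Total K = 62 + 50 + 71 + 63 = 246 DD.
Total duration = 246 / 10.0 = 24.600 ≈ 24.6 days.

24.6 days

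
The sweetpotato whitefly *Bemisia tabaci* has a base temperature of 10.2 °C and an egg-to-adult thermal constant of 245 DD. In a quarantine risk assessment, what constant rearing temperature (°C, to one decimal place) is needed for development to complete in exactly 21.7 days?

21.5 °C

Required daily accumulation = 245 / 21.7 = 11.290 DD/day.
T = T_base + 11.290 = 10.2 + 11.290 = 21.490 ≈ 21.5 °C.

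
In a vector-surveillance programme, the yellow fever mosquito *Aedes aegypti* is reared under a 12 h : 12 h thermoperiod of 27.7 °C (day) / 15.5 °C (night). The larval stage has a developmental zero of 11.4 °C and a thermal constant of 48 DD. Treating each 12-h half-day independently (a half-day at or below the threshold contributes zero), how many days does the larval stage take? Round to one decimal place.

Day half: max(0, 27.7 − 11.4) × 0.5 = 16.3 × 0.5 = 8.15 DD.
Night half: max(0, 15.5 − 11.4) × 0.5 = 4.1 × 0.5 = 2.05 DD.
Per 24 h: 10.20 DD/day.
Duration = 48 / 10.20 = 4.706 ≈ 4.7 days.

4.7 days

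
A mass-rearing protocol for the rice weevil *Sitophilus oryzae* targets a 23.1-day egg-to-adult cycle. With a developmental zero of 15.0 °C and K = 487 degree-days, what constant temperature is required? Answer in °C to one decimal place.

36.1 °C

Required daily accumulation = 487 / 23.1 = 21.082 DD/day.
T = T_base + 21.082 = 15.0 + 21.082 = 36.082 ≈ 36.1 °C.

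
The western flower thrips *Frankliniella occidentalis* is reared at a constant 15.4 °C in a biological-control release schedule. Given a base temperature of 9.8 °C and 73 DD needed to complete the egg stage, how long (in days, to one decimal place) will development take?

13.0 days

Daily accumulation = 15.4 − 9.8 = 5.6 DD/day.
Duration = 73 / 5.6 = 13.036 ≈ 13.0 days.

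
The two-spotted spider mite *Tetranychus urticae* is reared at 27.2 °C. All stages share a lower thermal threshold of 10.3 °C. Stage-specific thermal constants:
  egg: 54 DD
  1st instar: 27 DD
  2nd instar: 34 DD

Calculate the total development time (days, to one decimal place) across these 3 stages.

6.8 days

Daily accumulation at 27.2 °C = 27.2 − 10.3 = 16.9 DD/day.
Total K = 54 + 27 + 34 = 115 DD.
Total duration = 115 / 16.9 = 6.805 ≈ 6.8 days.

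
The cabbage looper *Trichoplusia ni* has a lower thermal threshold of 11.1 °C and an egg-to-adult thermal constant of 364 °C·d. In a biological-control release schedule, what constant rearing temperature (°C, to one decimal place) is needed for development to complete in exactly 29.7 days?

23.4 °C

Required daily accumulation = 364 / 29.7 = 12.256 DD/day.
T = T_base + 12.256 = 11.1 + 12.256 = 23.356 ≈ 23.4 °C.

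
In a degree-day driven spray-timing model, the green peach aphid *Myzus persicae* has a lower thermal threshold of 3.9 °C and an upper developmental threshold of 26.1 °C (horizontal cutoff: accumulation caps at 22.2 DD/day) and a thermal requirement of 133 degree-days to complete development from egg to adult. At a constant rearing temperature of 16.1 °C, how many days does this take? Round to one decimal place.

Daily accumulation = 16.1 − 3.9 = 12.2 DD/day.
Duration = 133 / 12.2 = 10.902 ≈ 10.9 days.

10.9 days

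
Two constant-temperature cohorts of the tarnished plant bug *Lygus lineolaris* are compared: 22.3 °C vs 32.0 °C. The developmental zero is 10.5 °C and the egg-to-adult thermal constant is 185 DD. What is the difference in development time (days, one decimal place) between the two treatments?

7.1 days

At 22.3 °C: 185 / (22.3 − 10.5) = 185 / 11.8 = 15.678 d.
At 32.0 °C: 185 / (32.0 − 10.5) = 185 / 21.5 = 8.605 d.
Difference = |15.678 − 8.605| = 7.073 ≈ 7.1 days.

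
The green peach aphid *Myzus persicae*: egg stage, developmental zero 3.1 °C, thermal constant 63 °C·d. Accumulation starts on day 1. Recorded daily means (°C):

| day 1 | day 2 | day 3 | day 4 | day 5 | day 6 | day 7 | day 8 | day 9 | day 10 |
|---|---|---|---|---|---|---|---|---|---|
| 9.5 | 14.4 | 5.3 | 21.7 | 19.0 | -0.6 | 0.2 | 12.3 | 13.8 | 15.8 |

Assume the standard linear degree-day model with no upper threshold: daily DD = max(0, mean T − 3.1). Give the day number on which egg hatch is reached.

Daily DD above 3.1 °C: 6.4, 11.3, 2.2, 18.6, 15.9, 0.0, 0.0, 9.2, 10.7, 12.7.
Cumulative: 6.4, 17.7, 19.9, 38.5, 54.4, 54.4, 54.4, 63.6, 74.3, 87.0.
The total first reaches 63 DD on day 8.

day 8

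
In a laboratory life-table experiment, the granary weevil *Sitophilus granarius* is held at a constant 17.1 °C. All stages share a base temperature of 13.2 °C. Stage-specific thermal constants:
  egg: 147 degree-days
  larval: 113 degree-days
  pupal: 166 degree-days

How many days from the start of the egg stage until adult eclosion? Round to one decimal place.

109.2 days

Daily accumulation at 17.1 °C = 17.1 − 13.2 = 3.9 DD/day.
Total K = 147 + 113 + 166 = 426 DD.
Total duration = 426 / 3.9 = 109.231 ≈ 109.2 days.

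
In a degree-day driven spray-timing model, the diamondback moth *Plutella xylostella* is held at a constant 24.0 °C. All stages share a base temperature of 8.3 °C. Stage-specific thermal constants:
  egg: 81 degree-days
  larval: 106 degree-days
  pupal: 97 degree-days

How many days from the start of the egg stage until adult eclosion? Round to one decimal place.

Daily accumulation at 24.0 °C = 24.0 − 8.3 = 15.7 DD/day.
Total K = 81 + 106 + 97 = 284 DD.
Total duration = 284 / 15.7 = 18.089 ≈ 18.1 days.

18.1 days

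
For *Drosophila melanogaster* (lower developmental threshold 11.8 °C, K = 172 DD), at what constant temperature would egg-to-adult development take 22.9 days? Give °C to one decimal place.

19.3 °C

Required daily accumulation = 172 / 22.9 = 7.511 DD/day.
T = T_base + 7.511 = 11.8 + 7.511 = 19.311 ≈ 19.3 °C.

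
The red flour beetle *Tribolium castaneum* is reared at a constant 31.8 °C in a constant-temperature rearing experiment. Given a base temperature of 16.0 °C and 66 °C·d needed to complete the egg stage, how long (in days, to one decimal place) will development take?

4.2 days

Daily accumulation = 31.8 − 16.0 = 15.8 DD/day.
Duration = 66 / 15.8 = 4.177 ≈ 4.2 days.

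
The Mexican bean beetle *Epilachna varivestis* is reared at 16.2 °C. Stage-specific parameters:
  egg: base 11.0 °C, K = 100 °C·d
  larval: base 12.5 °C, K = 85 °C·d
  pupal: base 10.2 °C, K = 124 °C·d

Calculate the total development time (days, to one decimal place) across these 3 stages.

62.9 days

egg: 100 / (16.2 − 11.0) = 100 / 5.2 = 19.231 d.
larval: 85 / (16.2 − 12.5) = 85 / 3.7 = 22.973 d.
pupal: 124 / (16.2 − 10.2) = 124 / 6.0 = 20.667 d.
Sum = 62.870 ≈ 62.9 days.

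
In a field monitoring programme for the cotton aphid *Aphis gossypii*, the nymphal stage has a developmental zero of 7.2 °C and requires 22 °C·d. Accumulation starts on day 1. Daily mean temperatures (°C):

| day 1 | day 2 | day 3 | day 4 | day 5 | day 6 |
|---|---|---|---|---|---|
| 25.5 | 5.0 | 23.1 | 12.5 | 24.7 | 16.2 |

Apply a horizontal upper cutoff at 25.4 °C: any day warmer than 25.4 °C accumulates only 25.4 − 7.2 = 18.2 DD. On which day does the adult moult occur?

Daily DD above 7.2 °C (capped at 18.2): 18.2, 0.0, 15.9, 5.3, 17.5, 9.0.
Cumulative: 18.2, 18.2, 34.1, 39.4, 56.9, 65.9.
The total first reaches 22 DD on day 3.

day 3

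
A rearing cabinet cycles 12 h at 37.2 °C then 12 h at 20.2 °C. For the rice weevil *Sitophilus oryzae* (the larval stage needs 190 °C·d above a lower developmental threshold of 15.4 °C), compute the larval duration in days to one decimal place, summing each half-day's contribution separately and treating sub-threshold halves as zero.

Day half: max(0, 37.2 − 15.4) × 0.5 = 21.8 × 0.5 = 10.90 DD.
Night half: max(0, 20.2 − 15.4) × 0.5 = 4.8 × 0.5 = 2.40 DD.
Per 24 h: 13.30 DD/day.
Duration = 190 / 13.30 = 14.286 ≈ 14.3 days.

14.3 days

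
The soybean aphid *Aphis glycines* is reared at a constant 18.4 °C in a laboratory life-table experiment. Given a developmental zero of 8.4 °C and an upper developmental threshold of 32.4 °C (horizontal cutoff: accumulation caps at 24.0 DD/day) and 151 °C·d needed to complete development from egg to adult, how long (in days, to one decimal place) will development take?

15.1 days

Daily accumulation = 18.4 − 8.4 = 10.0 DD/day.
Duration = 151 / 10.0 = 15.100 ≈ 15.1 days.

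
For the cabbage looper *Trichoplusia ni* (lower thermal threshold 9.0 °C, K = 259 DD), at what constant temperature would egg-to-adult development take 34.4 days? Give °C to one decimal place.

16.5 °C

Required daily accumulation = 259 / 34.4 = 7.529 DD/day.
T = T_base + 7.529 = 9.0 + 7.529 = 16.529 ≈ 16.5 °C.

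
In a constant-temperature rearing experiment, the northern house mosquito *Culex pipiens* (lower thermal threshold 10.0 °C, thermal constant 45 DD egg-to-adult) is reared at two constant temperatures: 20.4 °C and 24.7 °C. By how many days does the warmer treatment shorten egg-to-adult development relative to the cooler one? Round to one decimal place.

1.3 days

At 20.4 °C: 45 / (20.4 − 10.0) = 45 / 10.4 = 4.327 d.
At 24.7 °C: 45 / (24.7 − 10.0) = 45 / 14.7 = 3.061 d.
Difference = |4.327 − 3.061| = 1.266 ≈ 1.3 days.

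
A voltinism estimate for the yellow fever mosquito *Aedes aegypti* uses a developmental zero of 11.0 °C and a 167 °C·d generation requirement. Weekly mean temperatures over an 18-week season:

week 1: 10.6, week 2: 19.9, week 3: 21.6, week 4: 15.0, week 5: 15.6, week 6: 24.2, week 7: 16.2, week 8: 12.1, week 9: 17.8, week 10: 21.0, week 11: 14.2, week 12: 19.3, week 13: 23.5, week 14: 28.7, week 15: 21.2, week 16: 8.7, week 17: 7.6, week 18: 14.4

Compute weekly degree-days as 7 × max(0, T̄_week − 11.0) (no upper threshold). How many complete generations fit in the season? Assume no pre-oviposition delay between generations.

Weekly DD (7 × max(0, T̄ − 11.0)): 0.0, 62.3, 74.2, 28.0, 32.2, 92.4, 36.4, 7.7, 47.6, 70.0, 22.4, 58.1, 87.5, 123.9, 71.4, 0.0, 0.0, 23.8.
Season total = 837.9 DD.
Complete generations = ⌊837.9 / 167⌋ = 5.

5 generations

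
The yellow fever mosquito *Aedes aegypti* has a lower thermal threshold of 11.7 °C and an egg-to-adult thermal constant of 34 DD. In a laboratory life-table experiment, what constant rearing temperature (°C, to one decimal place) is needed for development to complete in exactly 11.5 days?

Required daily accumulation = 34 / 11.5 = 2.957 DD/day.
T = T_base + 2.957 = 11.7 + 2.957 = 14.657 ≈ 14.7 °C.

14.7 °C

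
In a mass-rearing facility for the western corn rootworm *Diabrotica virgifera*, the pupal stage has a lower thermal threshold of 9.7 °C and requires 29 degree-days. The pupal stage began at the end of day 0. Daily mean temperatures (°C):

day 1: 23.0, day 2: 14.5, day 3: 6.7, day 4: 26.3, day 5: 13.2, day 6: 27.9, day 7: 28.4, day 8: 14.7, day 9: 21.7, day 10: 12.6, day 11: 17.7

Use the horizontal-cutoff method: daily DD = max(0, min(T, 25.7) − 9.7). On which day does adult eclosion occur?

day 4

Daily DD above 9.7 °C (capped at 16.0): 13.3, 4.8, 0.0, 16.0, 3.5, 16.0, 16.0, 5.0, 12.0, 2.9, 8.0.
Cumulative: 13.3, 18.1, 18.1, 34.1, 37.6, 53.6, 69.6, 74.6, 86.6, 89.5, 97.5.
The total first reaches 29 DD on day 4.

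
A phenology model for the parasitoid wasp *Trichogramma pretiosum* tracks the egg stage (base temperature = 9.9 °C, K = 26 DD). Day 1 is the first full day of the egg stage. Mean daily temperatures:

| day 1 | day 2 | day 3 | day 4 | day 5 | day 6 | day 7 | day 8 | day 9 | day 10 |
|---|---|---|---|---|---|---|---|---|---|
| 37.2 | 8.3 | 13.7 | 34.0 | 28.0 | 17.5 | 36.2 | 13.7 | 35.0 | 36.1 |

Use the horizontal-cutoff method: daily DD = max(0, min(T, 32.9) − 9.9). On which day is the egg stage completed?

day 3

Daily DD above 9.9 °C (capped at 23.0): 23.0, 0.0, 3.8, 23.0, 18.1, 7.6, 23.0, 3.8, 23.0, 23.0.
Cumulative: 23.0, 23.0, 26.8, 49.8, 67.9, 75.5, 98.5, 102.3, 125.3, 148.3.
The total first reaches 26 DD on day 3.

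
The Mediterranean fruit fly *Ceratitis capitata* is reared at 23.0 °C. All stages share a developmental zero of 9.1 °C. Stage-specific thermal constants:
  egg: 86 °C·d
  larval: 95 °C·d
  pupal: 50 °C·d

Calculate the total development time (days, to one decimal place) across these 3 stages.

16.6 days

Daily accumulation at 23.0 °C = 23.0 − 9.1 = 13.9 DD/day.
Total K = 86 + 95 + 50 = 231 DD.
Total duration = 231 / 13.9 = 16.619 ≈ 16.6 days.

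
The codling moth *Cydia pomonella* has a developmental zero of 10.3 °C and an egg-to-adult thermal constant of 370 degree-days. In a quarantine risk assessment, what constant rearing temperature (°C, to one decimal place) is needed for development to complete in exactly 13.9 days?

Required daily accumulation = 370 / 13.9 = 26.619 DD/day.
T = T_base + 26.619 = 10.3 + 26.619 = 36.919 ≈ 36.9 °C.

36.9 °C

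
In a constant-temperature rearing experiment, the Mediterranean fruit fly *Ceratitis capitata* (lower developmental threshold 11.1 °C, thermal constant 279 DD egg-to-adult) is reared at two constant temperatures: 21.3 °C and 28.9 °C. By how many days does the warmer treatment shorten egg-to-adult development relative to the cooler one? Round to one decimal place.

11.7 days

At 21.3 °C: 279 / (21.3 − 11.1) = 279 / 10.2 = 27.353 d.
At 28.9 °C: 279 / (28.9 − 11.1) = 279 / 17.8 = 15.674 d.
Difference = |27.353 − 15.674| = 11.679 ≈ 11.7 days.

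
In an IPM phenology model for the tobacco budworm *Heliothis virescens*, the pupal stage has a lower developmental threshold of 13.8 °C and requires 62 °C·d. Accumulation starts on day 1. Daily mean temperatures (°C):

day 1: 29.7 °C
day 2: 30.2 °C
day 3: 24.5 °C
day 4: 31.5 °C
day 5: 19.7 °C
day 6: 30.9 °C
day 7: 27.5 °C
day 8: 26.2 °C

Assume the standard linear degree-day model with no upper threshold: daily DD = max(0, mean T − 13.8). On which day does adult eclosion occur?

day 5

Daily DD above 13.8 °C: 15.9, 16.4, 10.7, 17.7, 5.9, 17.1, 13.7, 12.4.
Cumulative: 15.9, 32.3, 43.0, 60.7, 66.6, 83.7, 97.4, 109.8.
The total first reaches 62 DD on day 5.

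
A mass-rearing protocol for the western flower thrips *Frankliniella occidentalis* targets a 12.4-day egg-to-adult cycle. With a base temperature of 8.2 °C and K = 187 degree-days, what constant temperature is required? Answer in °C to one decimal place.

Required daily accumulation = 187 / 12.4 = 15.081 DD/day.
T = T_base + 15.081 = 8.2 + 15.081 = 23.281 ≈ 23.3 °C.

23.3 °C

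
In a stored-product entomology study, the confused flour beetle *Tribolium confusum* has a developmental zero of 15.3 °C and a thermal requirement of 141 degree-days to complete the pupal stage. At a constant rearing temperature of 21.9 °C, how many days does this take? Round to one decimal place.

21.4 days

Daily accumulation = 21.9 − 15.3 = 6.6 DD/day.
Duration = 141 / 6.6 = 21.364 ≈ 21.4 days.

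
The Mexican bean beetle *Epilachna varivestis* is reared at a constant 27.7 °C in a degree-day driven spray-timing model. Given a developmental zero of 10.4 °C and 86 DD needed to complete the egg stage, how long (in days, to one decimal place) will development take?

5.0 days

Daily accumulation = 27.7 − 10.4 = 17.3 DD/day.
Duration = 86 / 17.3 = 4.971 ≈ 5.0 days.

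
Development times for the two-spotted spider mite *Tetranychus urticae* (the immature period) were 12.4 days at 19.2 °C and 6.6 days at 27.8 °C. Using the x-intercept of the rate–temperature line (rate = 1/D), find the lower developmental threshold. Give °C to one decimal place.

Equal thermal constants: D₁(T₁ − T_b) = D₂(T₂ − T_b).
12.4·(19.2 − T_b) = 6.6·(27.8 − T_b)
T_b = (12.4·19.2 − 6.6·27.8) / (12.4 − 6.6) = 54.60 / 5.8 = 9.414 °C ≈ 9.4 °C.

9.4 °C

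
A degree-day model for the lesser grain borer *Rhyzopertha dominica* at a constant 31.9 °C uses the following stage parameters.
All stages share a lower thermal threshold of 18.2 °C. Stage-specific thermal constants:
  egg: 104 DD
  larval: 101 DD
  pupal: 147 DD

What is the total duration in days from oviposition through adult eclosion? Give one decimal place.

25.7 days

Daily accumulation at 31.9 °C = 31.9 − 18.2 = 13.7 DD/day.
Total K = 104 + 101 + 147 = 352 DD.
Total duration = 352 / 13.7 = 25.693 ≈ 25.7 days.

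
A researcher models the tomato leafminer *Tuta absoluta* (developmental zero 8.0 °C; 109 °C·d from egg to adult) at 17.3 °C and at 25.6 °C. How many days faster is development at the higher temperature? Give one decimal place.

At 17.3 °C: 109 / (17.3 − 8.0) = 109 / 9.3 = 11.720 d.
At 25.6 °C: 109 / (25.6 − 8.0) = 109 / 17.6 = 6.193 d.
Difference = |11.720 − 6.193| = 5.527 ≈ 5.5 days.

5.5 days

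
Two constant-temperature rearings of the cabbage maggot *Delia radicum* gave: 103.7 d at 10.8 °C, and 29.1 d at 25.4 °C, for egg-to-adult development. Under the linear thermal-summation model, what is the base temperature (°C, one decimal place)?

5.1 °C

Linear rate model ⇒ the product D·(T − T_b) is constant across temperatures.
103.7·(10.8 − T_b) = 29.1·(25.4 − T_b)
T_b = (103.7·10.8 − 29.1·25.4) / (103.7 − 29.1) = 380.82 / 74.6 = 5.105 °C ≈ 5.1 °C.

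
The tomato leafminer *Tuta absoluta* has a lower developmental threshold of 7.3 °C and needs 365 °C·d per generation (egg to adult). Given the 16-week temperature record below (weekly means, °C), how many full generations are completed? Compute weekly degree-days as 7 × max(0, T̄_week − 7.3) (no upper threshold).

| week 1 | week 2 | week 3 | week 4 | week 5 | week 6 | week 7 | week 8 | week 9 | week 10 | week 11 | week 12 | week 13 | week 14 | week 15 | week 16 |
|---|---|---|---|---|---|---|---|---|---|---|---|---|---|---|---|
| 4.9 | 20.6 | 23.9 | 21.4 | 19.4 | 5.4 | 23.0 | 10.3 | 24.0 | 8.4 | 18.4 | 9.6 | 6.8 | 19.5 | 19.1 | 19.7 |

Weekly DD (7 × max(0, T̄ − 7.3)): 0.0, 93.1, 116.2, 98.7, 84.7, 0.0, 109.9, 21.0, 116.9, 7.7, 77.7, 16.1, 0.0, 85.4, 82.6, 86.8.
Season total = 996.8 DD.
Complete generations = ⌊996.8 / 365⌋ = 2.

2 generations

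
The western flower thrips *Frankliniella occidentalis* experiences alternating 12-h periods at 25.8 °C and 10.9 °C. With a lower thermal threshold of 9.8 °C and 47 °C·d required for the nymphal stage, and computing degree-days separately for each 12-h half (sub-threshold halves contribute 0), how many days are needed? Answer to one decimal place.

Day half: max(0, 25.8 − 9.8) × 0.5 = 16.0 × 0.5 = 8.00 DD.
Night half: max(0, 10.9 − 9.8) × 0.5 = 1.1 × 0.5 = 0.55 DD.
Per 24 h: 8.55 DD/day.
Duration = 47 / 8.55 = 5.497 ≈ 5.5 days.

5.5 days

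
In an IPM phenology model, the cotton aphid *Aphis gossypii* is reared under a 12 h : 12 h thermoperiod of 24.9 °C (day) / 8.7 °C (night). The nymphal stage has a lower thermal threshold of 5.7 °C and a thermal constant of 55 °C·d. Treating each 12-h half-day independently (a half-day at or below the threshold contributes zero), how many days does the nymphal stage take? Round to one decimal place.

5.0 days

Day half: max(0, 24.9 − 5.7) × 0.5 = 19.2 × 0.5 = 9.60 DD.
Night half: max(0, 8.7 − 5.7) × 0.5 = 3.0 × 0.5 = 1.50 DD.
Per 24 h: 11.10 DD/day.
Duration = 55 / 11.10 = 4.955 ≈ 5.0 days.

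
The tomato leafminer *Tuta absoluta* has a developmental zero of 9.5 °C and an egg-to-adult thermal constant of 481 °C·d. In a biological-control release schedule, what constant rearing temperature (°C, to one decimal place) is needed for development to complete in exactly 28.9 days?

Required daily accumulation = 481 / 28.9 = 16.644 DD/day.
T = T_base + 16.644 = 9.5 + 16.644 = 26.144 ≈ 26.1 °C.

26.1 °C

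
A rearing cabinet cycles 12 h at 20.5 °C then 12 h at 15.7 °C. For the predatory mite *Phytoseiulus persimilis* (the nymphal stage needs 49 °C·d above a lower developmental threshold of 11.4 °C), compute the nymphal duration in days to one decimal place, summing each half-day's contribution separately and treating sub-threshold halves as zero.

7.3 days

Day half: max(0, 20.5 − 11.4) × 0.5 = 9.1 × 0.5 = 4.55 DD.
Night half: max(0, 15.7 − 11.4) × 0.5 = 4.3 × 0.5 = 2.15 DD.
Per 24 h: 6.70 DD/day.
Duration = 49 / 6.70 = 7.313 ≈ 7.3 days.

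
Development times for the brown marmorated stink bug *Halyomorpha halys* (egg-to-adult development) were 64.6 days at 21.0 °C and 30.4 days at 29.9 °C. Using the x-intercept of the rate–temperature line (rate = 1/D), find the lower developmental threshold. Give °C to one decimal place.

Equal thermal constants: D₁(T₁ − T_b) = D₂(T₂ − T_b).
64.6·(21.0 − T_b) = 30.4·(29.9 − T_b)
T_b = (64.6·21.0 − 30.4·29.9) / (64.6 − 30.4) = 447.64 / 34.2 = 13.089 °C ≈ 13.1 °C.

13.1 °C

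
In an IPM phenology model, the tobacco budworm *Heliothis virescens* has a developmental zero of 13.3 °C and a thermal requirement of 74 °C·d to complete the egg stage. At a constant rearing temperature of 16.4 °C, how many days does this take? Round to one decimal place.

Daily accumulation = 16.4 − 13.3 = 3.1 DD/day.
Duration = 74 / 3.1 = 23.871 ≈ 23.9 days.

23.9 days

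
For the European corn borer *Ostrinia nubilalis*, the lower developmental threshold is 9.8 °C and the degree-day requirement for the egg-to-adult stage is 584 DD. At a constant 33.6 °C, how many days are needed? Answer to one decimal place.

Daily accumulation = 33.6 − 9.8 = 23.8 DD/day.
Duration = 584 / 23.8 = 24.538 ≈ 24.5 days.

24.5 days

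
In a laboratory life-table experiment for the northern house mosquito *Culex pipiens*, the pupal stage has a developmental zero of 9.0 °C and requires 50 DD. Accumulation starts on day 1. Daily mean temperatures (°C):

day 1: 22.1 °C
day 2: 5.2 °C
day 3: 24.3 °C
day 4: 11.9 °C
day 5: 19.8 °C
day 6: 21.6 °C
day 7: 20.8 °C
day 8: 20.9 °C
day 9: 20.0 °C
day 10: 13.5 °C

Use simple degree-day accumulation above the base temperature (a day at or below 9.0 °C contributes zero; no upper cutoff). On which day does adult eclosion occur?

day 6

Daily DD above 9.0 °C: 13.1, 0.0, 15.3, 2.9, 10.8, 12.6, 11.8, 11.9, 11.0, 4.5.
Cumulative: 13.1, 13.1, 28.4, 31.3, 42.1, 54.7, 66.5, 78.4, 89.4, 93.9.
The total first reaches 50 DD on day 6.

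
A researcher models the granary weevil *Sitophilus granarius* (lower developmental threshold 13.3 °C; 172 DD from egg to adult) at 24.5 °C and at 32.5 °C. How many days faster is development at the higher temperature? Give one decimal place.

6.4 days

At 24.5 °C: 172 / (24.5 − 13.3) = 172 / 11.2 = 15.357 d.
At 32.5 °C: 172 / (32.5 − 13.3) = 172 / 19.2 = 8.958 d.
Difference = |15.357 − 8.958| = 6.399 ≈ 6.4 days.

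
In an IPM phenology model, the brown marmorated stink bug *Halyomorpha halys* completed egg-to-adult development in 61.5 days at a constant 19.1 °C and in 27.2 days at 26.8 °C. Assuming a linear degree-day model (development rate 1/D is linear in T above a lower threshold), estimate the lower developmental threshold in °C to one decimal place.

13.0 °C

Equal thermal constants: D₁(T₁ − T_b) = D₂(T₂ − T_b).
61.5·(19.1 − T_b) = 27.2·(26.8 − T_b)
T_b = (61.5·19.1 − 27.2·26.8) / (61.5 − 27.2) = 445.69 / 34.3 = 12.994 °C ≈ 13.0 °C.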